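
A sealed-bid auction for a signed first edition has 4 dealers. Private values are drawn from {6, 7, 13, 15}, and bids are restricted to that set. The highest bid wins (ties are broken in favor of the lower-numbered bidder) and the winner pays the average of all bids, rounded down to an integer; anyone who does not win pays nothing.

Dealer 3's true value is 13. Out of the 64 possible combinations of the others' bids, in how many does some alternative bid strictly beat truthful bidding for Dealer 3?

Others bid (6, 6, 6): truth gives 6; bid 7 gives 7 > 6. Violating.
Others bid (6, 6, 7): truth gives 5; bid 7 gives 7 > 5. Violating.
Others bid (6, 6, 15): truth gives 0; bid 15 gives 3 > 0. Violating.
Others bid (6, 7, 15): truth gives 0; bid 15 gives 3 > 0. Violating.
Others bid (6, 6, 13): truth gives 4; no alternative beats it.
Others bid (6, 7, 6): truth gives 5; no alternative beats it.
(Checking all 64 profiles: 24 have a profitable deviation, 40 do not.)

24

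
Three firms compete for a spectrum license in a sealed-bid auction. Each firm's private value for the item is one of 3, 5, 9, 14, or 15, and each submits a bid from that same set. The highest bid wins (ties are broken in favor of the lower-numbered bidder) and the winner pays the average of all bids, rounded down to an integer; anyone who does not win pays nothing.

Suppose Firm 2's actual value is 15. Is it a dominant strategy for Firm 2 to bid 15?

Consider the case where Firm 1 bids 3 and Firm 3 bids 3.
Truthful bid 15: wins, pays 7, utility 15 - 7 = 8.
Bid 5 instead: wins, pays 3, utility 15 - 3 = 12.
Since 12 > 8, bidding 5 is strictly better here, so truthful bidding is not dominant.

No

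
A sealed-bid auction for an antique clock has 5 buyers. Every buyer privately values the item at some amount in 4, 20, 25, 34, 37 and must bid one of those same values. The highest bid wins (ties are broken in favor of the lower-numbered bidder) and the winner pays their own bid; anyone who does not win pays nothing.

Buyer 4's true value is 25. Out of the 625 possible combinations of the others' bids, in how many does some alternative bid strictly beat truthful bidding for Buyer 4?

Others bid (4, 4, 4, 4): truth gives 0; bid 20 gives 5 > 0. Violating.
Others bid (4, 4, 4, 20): truth gives 0; bid 20 gives 5 > 0. Violating.
Others bid (4, 4, 4, 25): truth gives 0; no alternative beats it.
Others bid (4, 4, 4, 34): truth gives 0; no alternative beats it.
(Checking all 625 profiles: 2 have a profitable deviation, 623 do not.)

2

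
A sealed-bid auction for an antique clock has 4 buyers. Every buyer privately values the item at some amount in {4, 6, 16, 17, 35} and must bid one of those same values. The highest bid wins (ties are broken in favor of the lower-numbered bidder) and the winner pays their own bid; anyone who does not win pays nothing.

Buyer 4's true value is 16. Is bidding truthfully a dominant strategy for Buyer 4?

Consider the case where Buyer 1 bids 4, Buyer 2 bids 4 and Buyer 3 bids 4.
Truthful bid 16: wins, pays 16, utility 16 - 16 = 0.
Bid 6 instead: wins, pays 6, utility 16 - 6 = 10.
Since 10 > 0, bidding 6 is strictly better here, so truthful bidding is not dominant.

No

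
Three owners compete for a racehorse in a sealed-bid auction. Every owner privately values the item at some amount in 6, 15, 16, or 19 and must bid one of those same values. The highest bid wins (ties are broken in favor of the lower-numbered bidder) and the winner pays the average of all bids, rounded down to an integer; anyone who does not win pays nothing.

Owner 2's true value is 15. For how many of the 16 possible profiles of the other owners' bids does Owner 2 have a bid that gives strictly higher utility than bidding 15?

Others bid (6, 16): truth gives 0; bid 16 gives 3 > 0. Violating.
Others bid (6, 19): truth gives 0; bid 19 gives 1 > 0. Violating.
Others bid (15, 6): truth gives 0; bid 16 gives 3 > 0. Violating.
Others bid (16, 6): truth gives 0; bid 19 gives 2 > 0. Violating.
Others bid (6, 6): truth gives 6; no alternative beats it.
Others bid (6, 15): truth gives 3; no alternative beats it.
(Checking all 16 profiles: 4 have a profitable deviation, 12 do not.)

4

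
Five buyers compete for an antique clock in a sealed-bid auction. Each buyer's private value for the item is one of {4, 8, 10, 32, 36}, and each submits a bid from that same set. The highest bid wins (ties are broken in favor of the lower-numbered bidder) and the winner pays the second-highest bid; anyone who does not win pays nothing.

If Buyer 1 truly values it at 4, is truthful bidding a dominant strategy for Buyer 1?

Check each profile of the others' bids and compare truth against every alternative bid.
Others bid (4, 4, 4, 8): truth gives 0, best alternative gives -4.
Others bid (4, 4, 8, 4): truth gives 0, best alternative gives -4.
Others bid (4, 4, 8, 8): truth gives 0, best alternative gives -4.
Others bid (4, 8, 4, 4): truth gives 0, best alternative gives -4.
Others bid (4, 8, 4, 8): truth gives 0, best alternative gives -4.
Others bid (4, 8, 8, 4): truth gives 0, best alternative gives -4.
(Remaining 619 profiles checked similarly; truth is weakly best in each.)
In every case the truthful bid is at least as good as any alternative, so it is a dominant strategy.

Yes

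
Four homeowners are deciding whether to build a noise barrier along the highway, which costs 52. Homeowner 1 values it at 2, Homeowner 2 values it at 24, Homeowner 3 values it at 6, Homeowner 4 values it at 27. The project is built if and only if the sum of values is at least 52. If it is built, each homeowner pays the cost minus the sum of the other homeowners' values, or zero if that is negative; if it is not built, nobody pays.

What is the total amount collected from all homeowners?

37

Total value 59 ≥ cost 52, so it is built.
Homeowner 1: others sum to 57; max(0, 52 - 57) = 0.
Homeowner 2: others sum to 35; max(0, 52 - 35) = 17.
Homeowner 3: others sum to 53; max(0, 52 - 53) = 0.
Homeowner 4: others sum to 32; max(0, 52 - 32) = 20.
Total collected = 0 + 17 + 0 + 20 = 37.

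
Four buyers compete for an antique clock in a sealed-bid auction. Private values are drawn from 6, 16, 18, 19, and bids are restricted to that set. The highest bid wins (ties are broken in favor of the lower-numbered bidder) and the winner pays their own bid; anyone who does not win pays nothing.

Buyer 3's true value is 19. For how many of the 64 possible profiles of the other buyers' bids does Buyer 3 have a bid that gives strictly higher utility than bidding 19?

12

Others bid (6, 6, 6): truth gives 0; bid 16 gives 3 > 0. Violating.
Others bid (6, 6, 16): truth gives 0; bid 16 gives 3 > 0. Violating.
Others bid (6, 6, 18): truth gives 0; bid 18 gives 1 > 0. Violating.
Others bid (6, 16, 6): truth gives 0; bid 18 gives 1 > 0. Violating.
Others bid (6, 6, 19): truth gives 0; no alternative beats it.
Others bid (6, 16, 19): truth gives 0; no alternative beats it.
(Checking all 64 profiles: 12 have a profitable deviation, 52 do not.)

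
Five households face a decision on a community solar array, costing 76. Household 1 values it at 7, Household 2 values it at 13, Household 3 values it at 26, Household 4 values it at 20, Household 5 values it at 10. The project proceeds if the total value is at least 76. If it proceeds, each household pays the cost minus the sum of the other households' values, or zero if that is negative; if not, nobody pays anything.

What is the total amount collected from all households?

Total value 76 ≥ cost 76, so it is built.
Household 1: others sum to 69; max(0, 76 - 69) = 7.
Household 2: others sum to 63; max(0, 76 - 63) = 13.
Household 3: others sum to 50; max(0, 76 - 50) = 26.
Household 4: others sum to 56; max(0, 76 - 56) = 20.
Household 5: others sum to 66; max(0, 76 - 66) = 10.
Total collected = 7 + 13 + 26 + 20 + 10 = 76.

76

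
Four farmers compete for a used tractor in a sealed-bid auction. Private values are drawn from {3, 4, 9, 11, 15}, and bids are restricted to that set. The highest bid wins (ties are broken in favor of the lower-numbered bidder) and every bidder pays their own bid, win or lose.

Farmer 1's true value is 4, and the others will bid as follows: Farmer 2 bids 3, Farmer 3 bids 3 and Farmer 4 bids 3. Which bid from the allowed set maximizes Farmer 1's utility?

3

Bid 3: wins, pays 3, utility 4 - 3 = 1.
Bid 4: wins, pays 4, utility 4 - 4 = 0.
Bid 9: wins, pays 9, utility 4 - 9 = -5.
Bid 11: wins, pays 11, utility 4 - 11 = -7.
Bid 15: wins, pays 15, utility 4 - 15 = -11.
The best choice is 3 with utility 1.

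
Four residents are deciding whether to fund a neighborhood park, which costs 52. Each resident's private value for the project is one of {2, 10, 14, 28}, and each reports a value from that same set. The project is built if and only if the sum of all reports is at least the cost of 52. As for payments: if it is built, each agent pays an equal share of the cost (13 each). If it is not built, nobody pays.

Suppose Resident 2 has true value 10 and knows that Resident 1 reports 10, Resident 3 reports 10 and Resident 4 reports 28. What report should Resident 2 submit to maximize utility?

Report 2: project not built, utility 0.
Report 10: project built, pays 13, utility 10 - 13 = -3.
Report 14: project built, pays 13, utility 10 - 13 = -3.
Report 28: project built, pays 13, utility 10 - 13 = -3.
The best choice is 2 with utility 0.

2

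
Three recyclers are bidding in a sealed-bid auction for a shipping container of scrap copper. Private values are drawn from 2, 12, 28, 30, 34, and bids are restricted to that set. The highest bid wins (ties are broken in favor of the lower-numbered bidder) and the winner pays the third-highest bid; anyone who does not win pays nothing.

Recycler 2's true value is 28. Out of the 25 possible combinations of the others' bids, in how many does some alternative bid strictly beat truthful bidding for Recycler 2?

8

Others bid (2, 30): truth gives 0; bid 30 gives 26 > 0. Violating.
Others bid (2, 34): truth gives 0; bid 34 gives 26 > 0. Violating.
Others bid (12, 30): truth gives 0; bid 30 gives 16 > 0. Violating.
Others bid (12, 34): truth gives 0; bid 34 gives 16 > 0. Violating.
Others bid (2, 2): truth gives 26; no alternative beats it.
Others bid (2, 12): truth gives 26; no alternative beats it.
(Checking all 25 profiles: 8 have a profitable deviation, 17 do not.)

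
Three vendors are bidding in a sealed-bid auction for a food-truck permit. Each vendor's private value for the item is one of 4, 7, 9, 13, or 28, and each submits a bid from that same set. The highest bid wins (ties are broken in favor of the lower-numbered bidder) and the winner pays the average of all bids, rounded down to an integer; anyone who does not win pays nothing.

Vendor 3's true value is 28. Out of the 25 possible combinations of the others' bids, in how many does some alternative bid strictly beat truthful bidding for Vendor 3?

9

Others bid (4, 4): truth gives 16; bid 7 gives 23 > 16. Violating.
Others bid (4, 7): truth gives 15; bid 9 gives 22 > 15. Violating.
Others bid (4, 9): truth gives 15; bid 13 gives 20 > 15. Violating.
Others bid (7, 4): truth gives 15; bid 9 gives 22 > 15. Violating.
Others bid (4, 13): truth gives 13; no alternative beats it.
Others bid (4, 28): truth gives 0; no alternative beats it.
(Checking all 25 profiles: 9 have a profitable deviation, 16 do not.)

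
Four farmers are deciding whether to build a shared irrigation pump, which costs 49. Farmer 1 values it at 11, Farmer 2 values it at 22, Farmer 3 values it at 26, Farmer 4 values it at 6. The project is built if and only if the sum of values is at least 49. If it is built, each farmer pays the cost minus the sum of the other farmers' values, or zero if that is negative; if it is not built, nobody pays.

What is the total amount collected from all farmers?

Total value 65 ≥ cost 49, so it is built.
Farmer 1: others sum to 54; max(0, 49 - 54) = 0.
Farmer 2: others sum to 43; max(0, 49 - 43) = 6.
Farmer 3: others sum to 39; max(0, 49 - 39) = 10.
Farmer 4: others sum to 59; max(0, 49 - 59) = 0.
Total collected = 0 + 6 + 10 + 0 = 16.

16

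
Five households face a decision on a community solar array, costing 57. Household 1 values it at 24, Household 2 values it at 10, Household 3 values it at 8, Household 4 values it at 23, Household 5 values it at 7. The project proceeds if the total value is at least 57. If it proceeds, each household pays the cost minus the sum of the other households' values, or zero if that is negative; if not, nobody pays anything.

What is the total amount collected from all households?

17

Total value 72 ≥ cost 57, so it is built.
Household 1: others sum to 48; max(0, 57 - 48) = 9.
Household 2: others sum to 62; max(0, 57 - 62) = 0.
Household 3: others sum to 64; max(0, 57 - 64) = 0.
Household 4: others sum to 49; max(0, 57 - 49) = 8.
Household 5: others sum to 65; max(0, 57 - 65) = 0.
Total collected = 9 + 0 + 0 + 8 + 0 = 17.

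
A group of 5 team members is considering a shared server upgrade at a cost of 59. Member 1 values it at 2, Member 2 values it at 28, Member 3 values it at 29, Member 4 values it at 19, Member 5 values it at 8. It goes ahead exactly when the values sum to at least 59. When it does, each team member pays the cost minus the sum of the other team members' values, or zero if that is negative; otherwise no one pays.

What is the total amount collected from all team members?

3

Total value 86 ≥ cost 59, so it is built.
Member 1: others sum to 84; max(0, 59 - 84) = 0.
Member 2: others sum to 58; max(0, 59 - 58) = 1.
Member 3: others sum to 57; max(0, 59 - 57) = 2.
Member 4: others sum to 67; max(0, 59 - 67) = 0.
Member 5: others sum to 78; max(0, 59 - 78) = 0.
Total collected = 0 + 1 + 2 + 0 + 0 = 3.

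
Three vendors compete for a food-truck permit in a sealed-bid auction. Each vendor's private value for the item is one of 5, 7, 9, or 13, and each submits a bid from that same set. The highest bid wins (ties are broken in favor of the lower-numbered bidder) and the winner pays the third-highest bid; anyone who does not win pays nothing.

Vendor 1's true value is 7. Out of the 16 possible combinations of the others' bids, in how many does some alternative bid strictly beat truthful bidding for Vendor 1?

Others bid (5, 9): truth gives 0; bid 9 gives 2 > 0. Violating.
Others bid (5, 13): truth gives 0; bid 13 gives 2 > 0. Violating.
Others bid (9, 5): truth gives 0; bid 9 gives 2 > 0. Violating.
Others bid (13, 5): truth gives 0; bid 13 gives 2 > 0. Violating.
Others bid (5, 5): truth gives 2; no alternative beats it.
Others bid (5, 7): truth gives 2; no alternative beats it.
(Checking all 16 profiles: 4 have a profitable deviation, 12 do not.)

4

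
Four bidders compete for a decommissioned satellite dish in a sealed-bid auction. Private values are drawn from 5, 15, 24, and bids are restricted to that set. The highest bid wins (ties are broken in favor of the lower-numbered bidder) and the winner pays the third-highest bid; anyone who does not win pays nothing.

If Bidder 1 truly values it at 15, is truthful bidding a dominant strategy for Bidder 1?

Consider the case where Bidder 2 bids 5, Bidder 3 bids 5 and Bidder 4 bids 24.
Truthful bid 15: loses, pays 0, utility 0.
Bid 24 instead: wins, pays 5, utility 15 - 5 = 10.
Since 10 > 0, bidding 24 is strictly better here, so truthful bidding is not dominant.

No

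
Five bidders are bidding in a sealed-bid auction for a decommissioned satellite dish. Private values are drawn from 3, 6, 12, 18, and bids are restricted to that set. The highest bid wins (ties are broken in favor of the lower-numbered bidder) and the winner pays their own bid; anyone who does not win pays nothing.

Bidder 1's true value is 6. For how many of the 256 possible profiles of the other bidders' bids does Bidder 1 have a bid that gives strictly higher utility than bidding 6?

Others bid (3, 3, 3, 3): truth gives 0; bid 3 gives 3 > 0. Violating.
Others bid (3, 3, 3, 6): truth gives 0; no alternative beats it.
Others bid (3, 3, 3, 12): truth gives 0; no alternative beats it.
(Checking all 256 profiles: 1 has a profitable deviation, 255 do not.)

1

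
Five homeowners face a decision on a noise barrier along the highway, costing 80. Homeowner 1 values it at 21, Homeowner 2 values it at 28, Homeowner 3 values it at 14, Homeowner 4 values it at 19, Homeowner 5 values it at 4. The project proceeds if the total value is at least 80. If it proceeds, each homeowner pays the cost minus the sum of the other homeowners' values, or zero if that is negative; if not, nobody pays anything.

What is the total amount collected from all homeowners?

Total value 86 ≥ cost 80, so it is built.
Homeowner 1: others sum to 65; max(0, 80 - 65) = 15.
Homeowner 2: others sum to 58; max(0, 80 - 58) = 22.
Homeowner 3: others sum to 72; max(0, 80 - 72) = 8.
Homeowner 4: others sum to 67; max(0, 80 - 67) = 13.
Homeowner 5: others sum to 82; max(0, 80 - 82) = 0.
Total collected = 15 + 22 + 8 + 13 + 0 = 58.

58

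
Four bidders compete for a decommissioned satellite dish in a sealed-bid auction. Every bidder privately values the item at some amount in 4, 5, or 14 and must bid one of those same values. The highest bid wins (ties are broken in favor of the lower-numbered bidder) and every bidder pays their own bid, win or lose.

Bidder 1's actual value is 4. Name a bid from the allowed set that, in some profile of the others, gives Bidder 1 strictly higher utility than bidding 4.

5

Suppose Bidder 2 bids 4, Bidder 3 bids 4 and Bidder 4 bids 5.
Bid 4: loses but pays 4, utility -4.
Bid 5: wins, pays 5, utility 4 - 5 = -1.
So bidding 5 beats truth here (-1 > -4).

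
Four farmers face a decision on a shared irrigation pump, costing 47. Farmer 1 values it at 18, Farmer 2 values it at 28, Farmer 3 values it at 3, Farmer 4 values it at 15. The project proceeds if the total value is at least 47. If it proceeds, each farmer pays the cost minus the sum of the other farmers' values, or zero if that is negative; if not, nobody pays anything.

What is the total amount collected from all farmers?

12

Total value 64 ≥ cost 47, so it is built.
Farmer 1: others sum to 46; max(0, 47 - 46) = 1.
Farmer 2: others sum to 36; max(0, 47 - 36) = 11.
Farmer 3: others sum to 61; max(0, 47 - 61) = 0.
Farmer 4: others sum to 49; max(0, 47 - 49) = 0.
Total collected = 1 + 11 + 0 + 0 = 12.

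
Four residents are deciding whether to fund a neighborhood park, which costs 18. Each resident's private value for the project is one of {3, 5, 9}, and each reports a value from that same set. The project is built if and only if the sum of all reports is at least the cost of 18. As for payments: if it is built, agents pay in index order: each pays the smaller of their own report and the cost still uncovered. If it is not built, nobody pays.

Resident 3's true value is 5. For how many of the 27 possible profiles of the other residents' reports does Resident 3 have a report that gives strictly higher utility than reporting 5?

17

Others report (3, 3, 9): truth gives 0; report 3 gives 2 > 0. Violating.
Others report (3, 5, 9): truth gives 0; report 3 gives 2 > 0. Violating.
Others report (3, 9, 3): truth gives 0; report 3 gives 2 > 0. Violating.
Others report (3, 9, 5): truth gives 0; report 3 gives 2 > 0. Violating.
Others report (3, 3, 3): truth gives 0; no alternative beats it.
Others report (3, 3, 5): truth gives 0; no alternative beats it.
(Checking all 27 profiles: 17 have a profitable deviation, 10 do not.)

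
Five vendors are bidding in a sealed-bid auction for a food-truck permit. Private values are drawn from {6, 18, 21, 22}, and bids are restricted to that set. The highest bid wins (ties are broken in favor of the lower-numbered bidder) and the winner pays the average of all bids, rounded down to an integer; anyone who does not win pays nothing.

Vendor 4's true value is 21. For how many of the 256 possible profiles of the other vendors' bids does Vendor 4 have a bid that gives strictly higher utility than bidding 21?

84

Others bid (6, 6, 6, 6): truth gives 12; bid 18 gives 13 > 12. Violating.
Others bid (6, 6, 6, 18): truth gives 10; bid 18 gives 11 > 10. Violating.
Others bid (6, 6, 6, 22): truth gives 0; bid 22 gives 9 > 0. Violating.
Others bid (6, 6, 18, 22): truth gives 0; bid 22 gives 7 > 0. Violating.
Others bid (6, 6, 6, 21): truth gives 9; no alternative beats it.
Others bid (6, 6, 18, 6): truth gives 10; no alternative beats it.
(Checking all 256 profiles: 84 have a profitable deviation, 172 do not.)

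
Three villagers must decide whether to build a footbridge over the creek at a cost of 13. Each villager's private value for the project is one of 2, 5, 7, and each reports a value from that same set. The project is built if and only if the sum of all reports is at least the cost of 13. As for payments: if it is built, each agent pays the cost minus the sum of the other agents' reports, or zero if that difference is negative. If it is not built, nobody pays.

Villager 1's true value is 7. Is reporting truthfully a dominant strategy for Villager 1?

Check each profile of the others' reports and compare truth against every alternative report.
Others report (2, 5): truth gives 1, best alternative gives 0.
Others report (5, 2): truth gives 1, best alternative gives 0.
Others report (7, 7): truth gives 7, best alternative gives 7.
Others report (5, 7): truth gives 6, best alternative gives 6.
Others report (7, 5): truth gives 6, best alternative gives 6.
Others report (5, 5): truth gives 4, best alternative gives 4.
(Remaining 3 profiles checked similarly; truth is weakly best in each.)
In every case the truthful report is at least as good as any alternative, so it is a dominant strategy.

Yes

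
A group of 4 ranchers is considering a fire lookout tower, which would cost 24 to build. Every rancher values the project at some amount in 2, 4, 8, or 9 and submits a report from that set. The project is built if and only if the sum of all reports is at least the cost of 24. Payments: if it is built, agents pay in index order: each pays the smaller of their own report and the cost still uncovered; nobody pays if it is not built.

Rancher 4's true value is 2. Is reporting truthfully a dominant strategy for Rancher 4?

Yes

Check each profile of the others' reports and compare truth against every alternative report.
Others report (2, 9, 9): truth gives 0, best alternative gives -2.
Others report (4, 8, 8): truth gives 0, best alternative gives -2.
Others report (8, 4, 8): truth gives 0, best alternative gives -2.
Others report (8, 8, 4): truth gives 0, best alternative gives -2.
Others report (9, 2, 9): truth gives 0, best alternative gives -2.
Others report (9, 9, 2): truth gives 0, best alternative gives -2.
(Remaining 58 profiles checked similarly; truth is weakly best in each.)
In every case the truthful report is at least as good as any alternative, so it is a dominant strategy.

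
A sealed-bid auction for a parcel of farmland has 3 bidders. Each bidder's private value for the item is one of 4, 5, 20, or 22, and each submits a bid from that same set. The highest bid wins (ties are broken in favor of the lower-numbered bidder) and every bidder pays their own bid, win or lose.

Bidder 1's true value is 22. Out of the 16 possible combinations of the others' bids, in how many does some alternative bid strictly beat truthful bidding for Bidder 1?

9

Others bid (4, 4): truth gives 0; bid 4 gives 18 > 0. Violating.
Others bid (4, 5): truth gives 0; bid 5 gives 17 > 0. Violating.
Others bid (4, 20): truth gives 0; bid 20 gives 2 > 0. Violating.
Others bid (5, 4): truth gives 0; bid 5 gives 17 > 0. Violating.
Others bid (4, 22): truth gives 0; no alternative beats it.
Others bid (5, 22): truth gives 0; no alternative beats it.
(Checking all 16 profiles: 9 have a profitable deviation, 7 do not.)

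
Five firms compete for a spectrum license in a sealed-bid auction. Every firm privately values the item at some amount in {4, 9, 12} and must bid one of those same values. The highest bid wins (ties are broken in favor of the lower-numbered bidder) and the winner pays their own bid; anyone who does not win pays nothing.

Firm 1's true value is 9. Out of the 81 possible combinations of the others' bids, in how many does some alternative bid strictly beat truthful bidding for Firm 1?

1

Others bid (4, 4, 4, 4): truth gives 0; bid 4 gives 5 > 0. Violating.
Others bid (4, 4, 4, 9): truth gives 0; no alternative beats it.
Others bid (4, 4, 4, 12): truth gives 0; no alternative beats it.
(Checking all 81 profiles: 1 has a profitable deviation, 80 do not.)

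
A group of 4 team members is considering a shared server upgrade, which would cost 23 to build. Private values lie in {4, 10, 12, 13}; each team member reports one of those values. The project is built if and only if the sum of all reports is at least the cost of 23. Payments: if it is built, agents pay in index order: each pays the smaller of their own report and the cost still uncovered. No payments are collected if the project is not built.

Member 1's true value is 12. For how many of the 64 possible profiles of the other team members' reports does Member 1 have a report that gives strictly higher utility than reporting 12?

63

Others report (4, 4, 10): truth gives 0; report 10 gives 2 > 0. Violating.
Others report (4, 4, 12): truth gives 0; report 4 gives 8 > 0. Violating.
Others report (4, 4, 13): truth gives 0; report 4 gives 8 > 0. Violating.
Others report (4, 10, 4): truth gives 0; report 10 gives 2 > 0. Violating.
Others report (4, 4, 4): truth gives 0; no alternative beats it.
(Checking all 64 profiles: 63 have a profitable deviation, 1 does not.)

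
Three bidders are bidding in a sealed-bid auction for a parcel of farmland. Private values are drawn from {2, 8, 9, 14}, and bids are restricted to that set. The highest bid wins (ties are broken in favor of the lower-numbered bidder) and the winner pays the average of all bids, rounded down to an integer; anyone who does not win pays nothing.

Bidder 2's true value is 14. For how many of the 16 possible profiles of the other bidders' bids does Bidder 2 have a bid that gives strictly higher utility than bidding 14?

Others bid (2, 2): truth gives 8; bid 8 gives 10 > 8. Violating.
Others bid (2, 8): truth gives 6; bid 8 gives 8 > 6. Violating.
Others bid (2, 9): truth gives 6; bid 9 gives 8 > 6. Violating.
Others bid (8, 2): truth gives 6; bid 9 gives 8 > 6. Violating.
Others bid (2, 14): truth gives 4; no alternative beats it.
Others bid (8, 14): truth gives 2; no alternative beats it.
(Checking all 16 profiles: 6 have a profitable deviation, 10 do not.)

6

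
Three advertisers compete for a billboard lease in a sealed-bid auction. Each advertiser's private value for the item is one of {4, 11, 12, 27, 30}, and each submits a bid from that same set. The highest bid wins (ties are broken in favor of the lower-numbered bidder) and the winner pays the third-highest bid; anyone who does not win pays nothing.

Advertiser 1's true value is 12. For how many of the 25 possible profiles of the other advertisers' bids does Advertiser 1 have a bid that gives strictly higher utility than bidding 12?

Others bid (4, 27): truth gives 0; bid 27 gives 8 > 0. Violating.
Others bid (4, 30): truth gives 0; bid 30 gives 8 > 0. Violating.
Others bid (11, 27): truth gives 0; bid 27 gives 1 > 0. Violating.
Others bid (11, 30): truth gives 0; bid 30 gives 1 > 0. Violating.
Others bid (4, 4): truth gives 8; no alternative beats it.
Others bid (4, 11): truth gives 8; no alternative beats it.
(Checking all 25 profiles: 8 have a profitable deviation, 17 do not.)

8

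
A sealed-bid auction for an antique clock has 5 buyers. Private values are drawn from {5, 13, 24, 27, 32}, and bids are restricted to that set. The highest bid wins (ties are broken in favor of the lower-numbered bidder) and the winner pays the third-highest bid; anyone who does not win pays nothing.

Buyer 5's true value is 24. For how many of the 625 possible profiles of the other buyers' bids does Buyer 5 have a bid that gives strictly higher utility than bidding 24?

Others bid (5, 5, 5, 24): truth gives 0; bid 27 gives 19 > 0. Violating.
Others bid (5, 5, 5, 27): truth gives 0; bid 32 gives 19 > 0. Violating.
Others bid (5, 5, 13, 24): truth gives 0; bid 27 gives 11 > 0. Violating.
Others bid (5, 5, 13, 27): truth gives 0; bid 32 gives 11 > 0. Violating.
Others bid (5, 5, 5, 5): truth gives 19; no alternative beats it.
Others bid (5, 5, 5, 13): truth gives 19; no alternative beats it.
(Checking all 625 profiles: 64 have a profitable deviation, 561 do not.)

64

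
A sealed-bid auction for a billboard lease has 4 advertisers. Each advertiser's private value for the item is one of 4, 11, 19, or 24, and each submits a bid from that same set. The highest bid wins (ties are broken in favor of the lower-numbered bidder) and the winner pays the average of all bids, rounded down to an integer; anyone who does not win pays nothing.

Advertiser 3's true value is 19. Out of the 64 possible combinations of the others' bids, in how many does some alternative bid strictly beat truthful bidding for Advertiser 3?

22

Others bid (4, 4, 4): truth gives 12; bid 11 gives 14 > 12. Violating.
Others bid (4, 4, 11): truth gives 10; bid 11 gives 12 > 10. Violating.
Others bid (4, 4, 24): truth gives 0; bid 24 gives 5 > 0. Violating.
Others bid (4, 11, 24): truth gives 0; bid 24 gives 4 > 0. Violating.
Others bid (4, 4, 19): truth gives 8; no alternative beats it.
Others bid (4, 11, 4): truth gives 10; no alternative beats it.
(Checking all 64 profiles: 22 have a profitable deviation, 42 do not.)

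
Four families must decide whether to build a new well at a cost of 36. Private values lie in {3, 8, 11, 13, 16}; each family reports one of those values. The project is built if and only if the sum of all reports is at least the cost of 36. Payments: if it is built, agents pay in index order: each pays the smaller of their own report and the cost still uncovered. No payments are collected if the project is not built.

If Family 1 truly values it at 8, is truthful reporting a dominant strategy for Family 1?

No

Consider the case where Family 2 reports 3, Family 3 reports 16 and Family 4 reports 16.
Truthful report 8: project built, pays 8, utility 8 - 8 = 0.
Report 3 instead: project built, pays 3, utility 8 - 3 = 5.
Since 5 > 0, reporting 3 is strictly better here, so truthful reporting is not dominant.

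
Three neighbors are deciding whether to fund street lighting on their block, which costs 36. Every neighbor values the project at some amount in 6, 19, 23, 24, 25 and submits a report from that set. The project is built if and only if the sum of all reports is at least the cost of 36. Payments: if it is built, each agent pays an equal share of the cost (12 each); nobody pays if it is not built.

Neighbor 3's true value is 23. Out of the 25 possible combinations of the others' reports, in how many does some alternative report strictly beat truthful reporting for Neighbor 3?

Others report (6, 6): truth gives 0; report 24 gives 11 > 0. Violating.
Others report (6, 19): truth gives 11; no alternative beats it.
Others report (6, 23): truth gives 11; no alternative beats it.
(Checking all 25 profiles: 1 has a profitable deviation, 24 do not.)

1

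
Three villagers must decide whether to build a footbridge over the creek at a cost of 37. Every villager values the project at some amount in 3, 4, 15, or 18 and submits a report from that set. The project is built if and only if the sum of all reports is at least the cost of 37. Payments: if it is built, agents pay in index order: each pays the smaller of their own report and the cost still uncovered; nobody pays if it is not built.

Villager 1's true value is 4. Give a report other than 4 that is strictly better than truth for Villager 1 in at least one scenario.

3

Suppose Villager 2 reports 18 and Villager 3 reports 18.
Report 4: project built, pays 4, utility 4 - 4 = 0.
Report 3: project built, pays 3, utility 4 - 3 = 1.
So reporting 3 beats truth here (1 > 0).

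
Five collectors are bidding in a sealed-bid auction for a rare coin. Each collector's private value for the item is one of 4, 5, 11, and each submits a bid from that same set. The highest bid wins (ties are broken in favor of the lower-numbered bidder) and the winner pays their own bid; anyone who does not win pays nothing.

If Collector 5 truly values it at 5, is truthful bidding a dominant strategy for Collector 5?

Check each profile of the others' bids and compare truth against every alternative bid.
Others bid (4, 4, 4, 4): truth gives 0, best alternative gives 0.
Others bid (4, 4, 4, 5): truth gives 0, best alternative gives 0.
Others bid (4, 4, 4, 11): truth gives 0, best alternative gives 0.
Others bid (4, 4, 5, 4): truth gives 0, best alternative gives 0.
Others bid (4, 4, 5, 5): truth gives 0, best alternative gives 0.
Others bid (4, 4, 5, 11): truth gives 0, best alternative gives 0.
(Remaining 75 profiles checked similarly; truth is weakly best in each.)
In every case the truthful bid is at least as good as any alternative, so it is a dominant strategy.

Yes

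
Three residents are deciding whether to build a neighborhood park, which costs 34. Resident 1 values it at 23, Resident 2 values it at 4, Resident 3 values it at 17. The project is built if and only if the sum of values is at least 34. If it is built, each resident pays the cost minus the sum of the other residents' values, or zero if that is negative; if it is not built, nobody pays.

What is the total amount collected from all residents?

20

Total value 44 ≥ cost 34, so it is built.
Resident 1: others sum to 21; max(0, 34 - 21) = 13.
Resident 2: others sum to 40; max(0, 34 - 40) = 0.
Resident 3: others sum to 27; max(0, 34 - 27) = 7.
Total collected = 13 + 0 + 7 = 20.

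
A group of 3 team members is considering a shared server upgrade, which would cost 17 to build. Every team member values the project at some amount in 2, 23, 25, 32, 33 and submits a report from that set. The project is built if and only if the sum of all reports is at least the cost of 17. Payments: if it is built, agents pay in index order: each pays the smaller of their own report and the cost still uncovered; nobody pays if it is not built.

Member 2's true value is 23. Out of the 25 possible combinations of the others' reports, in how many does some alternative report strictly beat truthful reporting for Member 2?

4

Others report (2, 23): truth gives 8; report 2 gives 21 > 8. Violating.
Others report (2, 25): truth gives 8; report 2 gives 21 > 8. Violating.
Others report (2, 32): truth gives 8; report 2 gives 21 > 8. Violating.
Others report (2, 33): truth gives 8; report 2 gives 21 > 8. Violating.
Others report (2, 2): truth gives 8; no alternative beats it.
Others report (23, 2): truth gives 23; no alternative beats it.
(Checking all 25 profiles: 4 have a profitable deviation, 21 do not.)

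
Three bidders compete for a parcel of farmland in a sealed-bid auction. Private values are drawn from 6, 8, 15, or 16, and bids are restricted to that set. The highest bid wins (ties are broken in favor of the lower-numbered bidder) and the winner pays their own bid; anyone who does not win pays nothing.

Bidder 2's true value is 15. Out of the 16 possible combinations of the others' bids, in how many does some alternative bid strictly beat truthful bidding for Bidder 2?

2

Others bid (6, 6): truth gives 0; bid 8 gives 7 > 0. Violating.
Others bid (6, 8): truth gives 0; bid 8 gives 7 > 0. Violating.
Others bid (6, 15): truth gives 0; no alternative beats it.
Others bid (6, 16): truth gives 0; no alternative beats it.
(Checking all 16 profiles: 2 have a profitable deviation, 14 do not.)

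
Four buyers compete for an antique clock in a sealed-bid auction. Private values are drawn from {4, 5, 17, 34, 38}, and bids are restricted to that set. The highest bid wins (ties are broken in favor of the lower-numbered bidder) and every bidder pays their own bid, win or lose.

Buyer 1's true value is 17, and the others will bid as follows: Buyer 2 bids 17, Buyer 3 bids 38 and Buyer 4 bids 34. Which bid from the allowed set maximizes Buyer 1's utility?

4

Bid 4: loses but pays 4, utility -4.
Bid 5: loses but pays 5, utility -5.
Bid 17: loses but pays 17, utility -17.
Bid 34: loses but pays 34, utility -34.
Bid 38: wins, pays 38, utility 17 - 38 = -21.
The best choice is 4 with utility -4.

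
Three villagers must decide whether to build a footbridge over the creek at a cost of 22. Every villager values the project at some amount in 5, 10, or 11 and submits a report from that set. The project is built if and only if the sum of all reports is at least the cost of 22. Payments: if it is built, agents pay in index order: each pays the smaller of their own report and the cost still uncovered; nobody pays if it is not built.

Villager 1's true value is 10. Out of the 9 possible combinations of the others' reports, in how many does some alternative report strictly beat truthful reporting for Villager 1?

Others report (10, 10): truth gives 0; report 5 gives 5 > 0. Violating.
Others report (10, 11): truth gives 0; report 5 gives 5 > 0. Violating.
Others report (11, 10): truth gives 0; report 5 gives 5 > 0. Violating.
Others report (11, 11): truth gives 0; report 5 gives 5 > 0. Violating.
Others report (5, 5): truth gives 0; no alternative beats it.
Others report (5, 10): truth gives 0; no alternative beats it.
(Checking all 9 profiles: 4 have a profitable deviation, 5 do not.)

4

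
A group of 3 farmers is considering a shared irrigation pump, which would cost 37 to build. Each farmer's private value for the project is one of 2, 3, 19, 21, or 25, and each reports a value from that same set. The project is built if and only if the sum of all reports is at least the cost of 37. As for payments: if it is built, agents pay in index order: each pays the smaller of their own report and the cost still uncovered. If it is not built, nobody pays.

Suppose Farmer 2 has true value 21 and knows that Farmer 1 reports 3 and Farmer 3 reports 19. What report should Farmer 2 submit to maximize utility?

19

Report 2: project not built, utility 0.
Report 3: project not built, utility 0.
Report 19: project built, pays 19, utility 21 - 19 = 2.
Report 21: project built, pays 21, utility 21 - 21 = 0.
Report 25: project built, pays 25, utility 21 - 25 = -4.
The best choice is 19 with utility 2.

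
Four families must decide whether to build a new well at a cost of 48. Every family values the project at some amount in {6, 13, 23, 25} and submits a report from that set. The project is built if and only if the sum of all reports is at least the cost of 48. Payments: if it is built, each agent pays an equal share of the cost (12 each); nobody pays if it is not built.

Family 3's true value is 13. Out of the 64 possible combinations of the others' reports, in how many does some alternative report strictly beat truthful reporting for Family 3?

6

Others report (6, 6, 13): truth gives 0; report 23 gives 1 > 0. Violating.
Others report (6, 13, 6): truth gives 0; report 23 gives 1 > 0. Violating.
Others report (6, 13, 13): truth gives 0; report 23 gives 1 > 0. Violating.
Others report (13, 6, 6): truth gives 0; report 23 gives 1 > 0. Violating.
Others report (6, 6, 6): truth gives 0; no alternative beats it.
Others report (6, 6, 23): truth gives 1; no alternative beats it.
(Checking all 64 profiles: 6 have a profitable deviation, 58 do not.)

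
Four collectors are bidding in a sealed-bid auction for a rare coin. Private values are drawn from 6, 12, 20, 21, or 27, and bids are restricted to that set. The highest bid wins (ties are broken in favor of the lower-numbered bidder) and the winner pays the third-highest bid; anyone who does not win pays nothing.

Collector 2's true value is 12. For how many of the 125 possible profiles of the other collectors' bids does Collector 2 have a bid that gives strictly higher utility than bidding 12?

Others bid (6, 6, 20): truth gives 0; bid 20 gives 6 > 0. Violating.
Others bid (6, 6, 21): truth gives 0; bid 21 gives 6 > 0. Violating.
Others bid (6, 6, 27): truth gives 0; bid 27 gives 6 > 0. Violating.
Others bid (6, 20, 6): truth gives 0; bid 20 gives 6 > 0. Violating.
Others bid (6, 6, 6): truth gives 6; no alternative beats it.
Others bid (6, 6, 12): truth gives 6; no alternative beats it.
(Checking all 125 profiles: 9 have a profitable deviation, 116 do not.)

9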